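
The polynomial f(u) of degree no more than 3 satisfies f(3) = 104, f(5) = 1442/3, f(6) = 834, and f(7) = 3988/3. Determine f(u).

Write f(u) = au^3 + bu^2 + cu + d. Substituting each data point gives a linear system:
  27a + 9b + 3c + d = 104
  125a + 25b + 5c + d = 1442/3
  216a + 36b + 6c + d = 834
  343a + 49b + 7c + d = 3988/3
Solving the system yields a = 4, b = -1, c = 1/3, d = 4.
So f(u) = 4u^3 - u^2 + (1/3)u + 4.
Check: f(6) = 834. ✓

f(u) = 4u^3 - u^2 + (1/3)u + 4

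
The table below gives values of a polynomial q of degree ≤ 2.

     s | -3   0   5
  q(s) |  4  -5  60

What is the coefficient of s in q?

3

Write q(s) = as^2 + bs + c. Substituting each data point gives a linear system:
  9a - 3b + c = 4
  c = -5
  25a + 5b + c = 60
Solving the system yields a = 2, b = 3, c = -5.
So q(s) = 2s^2 + 3s - 5.
The coefficient of s is 3.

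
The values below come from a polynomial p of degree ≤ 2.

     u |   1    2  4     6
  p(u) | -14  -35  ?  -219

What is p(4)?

-107

The 3 known points determine the degree-2 polynomial uniquely.
Write p(u) = au^2 + bu + c. Substituting each data point gives a linear system:
  a + b + c = -14
  4a + 2b + c = -35
  36a + 6b + c = -219
Solving the system yields a = -5, b = -6, c = -3.
So p(u) = -5u^2 - 6u - 3.
Then p(4) = -107.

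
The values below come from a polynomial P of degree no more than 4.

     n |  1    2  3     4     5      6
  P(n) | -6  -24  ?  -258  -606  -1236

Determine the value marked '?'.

-90

On equispaced nodes a degree-4 polynomial has vanishing fifth forward difference, so
  - P(1) + 5·P(2) - 10·P(3) + 10·P(4) - 5·P(5) + P(6) = 0.
Substituting the known values and solving for P(3):
  -10·P(3) = 900
  P(3) = -90.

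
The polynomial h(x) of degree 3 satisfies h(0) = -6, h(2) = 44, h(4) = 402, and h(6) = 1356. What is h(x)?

h(x) = 6x^3 + (5/2)x^2 - 4x - 6

Using the Lagrange interpolation formula with nodes 0, 2, 4, 6:
  L_0(x) = (x - 2)(x - 4)(x - 6) / -48
  L_1(x) = x(x - 4)(x - 6) / 16
  L_2(x) = x(x - 2)(x - 6) / -16
  L_3(x) = x(x - 2)(x - 4) / 48
Then h(x) = -6·L_0(x) + 44·L_1(x) + 402·L_2(x) + 1356·L_3(x).
Expanding and collecting terms gives h(x) = 6x³ + (5/2)x² - 4x - 6.
Check: h(0) = -6. ✓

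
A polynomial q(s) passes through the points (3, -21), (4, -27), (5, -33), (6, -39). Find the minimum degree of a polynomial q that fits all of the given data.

1

Forward differences of the values at s = 3, 4, 5, 6:
  q  : -21  -27  -33  -39
  Δ  : -6  -6  -6
  Δ^2: 0  0
  Δ^3: 0
The first differences are constant (-6) and nonzero, while all higher differences vanish, so the minimal degree is 1.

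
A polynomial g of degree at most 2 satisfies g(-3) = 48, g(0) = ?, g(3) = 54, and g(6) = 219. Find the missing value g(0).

The 3 known points determine the degree-2 polynomial uniquely.
Write g(x) = ax^2 + bx + c. Substituting each data point gives a linear system:
  9a - 3b + c = 48
  9a + 3b + c = 54
  36a + 6b + c = 219
Solving the system yields a = 6, b = 1, c = -3.
So g(x) = 6x^2 + x - 3.
Then g(0) = -3.

-3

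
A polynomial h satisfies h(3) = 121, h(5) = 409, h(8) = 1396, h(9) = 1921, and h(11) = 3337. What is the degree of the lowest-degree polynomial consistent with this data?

Divided differences on the nodes 3, 5, 8, 9, 11:
  order 0: 121  409  1396  1921  3337
  order 1: 144  329  525  708
  order 2: 37  49  61
  order 3: 2  2
  order 4: 0
The order-3 divided differences are all 2 (nonzero) and every higher order vanishes, so the data lies on a polynomial of degree exactly 3.

3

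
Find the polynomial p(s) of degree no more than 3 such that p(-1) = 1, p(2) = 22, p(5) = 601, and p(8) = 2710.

p(s) = 6s^3 - 5s^2 - 6s + 6

Write p(s) = as^3 + bs^2 + cs + d. Substituting each data point gives a linear system:
  -a + b - c + d = 1
  8a + 4b + 2c + d = 22
  125a + 25b + 5c + d = 601
  512a + 64b + 8c + d = 2710
Solving the system yields a = 6, b = -5, c = -6, d = 6.
So p(s) = 6s³ - 5s² - 6s + 6.
Check: p(2) = 22. ✓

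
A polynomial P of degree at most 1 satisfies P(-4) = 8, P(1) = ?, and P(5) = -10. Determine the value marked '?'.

-2

The 2 known points determine the degree-1 polynomial uniquely.
Write P(s) = as + b. Substituting each data point gives a linear system:
  -4a + b = 8
  5a + b = -10
Solving the system yields a = -2, b = 0.
So P(s) = -2s.
Then P(1) = -2.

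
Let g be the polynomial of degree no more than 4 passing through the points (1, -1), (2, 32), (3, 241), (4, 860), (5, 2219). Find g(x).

Using the Lagrange interpolation formula with nodes 1, 2, 3, 4, 5:
  L_0(x) = (x - 2)(x - 3)(x - 4)(x - 5) / 24
  L_1(x) = (x - 1)(x - 3)(x - 4)(x - 5) / -6
  L_2(x) = (x - 1)(x - 2)(x - 4)(x - 5) / 4
  L_3(x) = (x - 1)(x - 2)(x - 3)(x - 5) / -6
  L_4(x) = (x - 1)(x - 2)(x - 3)(x - 4) / 24
Then g(x) = -1·L_0(x) + 32·L_1(x) + 241·L_2(x) + 860·L_3(x) + 2219·L_4(x).
Expanding and collecting terms gives g(x) = 4x^4 - x^3 - 6x^2 - 2x + 4.
Check: g(5) = 2219. ✓

g(x) = 4x^4 - x^3 - 6x^2 - 2x + 4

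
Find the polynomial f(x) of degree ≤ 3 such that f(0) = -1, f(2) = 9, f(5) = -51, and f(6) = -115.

f(x) = -x^3 + 2x^2 + 5x - 1

Using the Lagrange interpolation formula with nodes 0, 2, 5, 6:
  L_0(x) = (x - 2)(x - 5)(x - 6) / -60
  L_1(x) = x(x - 5)(x - 6) / 24
  L_2(x) = x(x - 2)(x - 6) / -15
  L_3(x) = x(x - 2)(x - 5) / 24
Then f(x) = -1·L_0(x) + 9·L_1(x) - 51·L_2(x) - 115·L_3(x).
Expanding and collecting terms gives f(x) = -x^3 + 2x^2 + 5x - 1.
Check: f(5) = -51. ✓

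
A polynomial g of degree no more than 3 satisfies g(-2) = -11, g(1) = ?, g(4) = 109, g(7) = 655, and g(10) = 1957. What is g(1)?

On equispaced nodes a degree-3 polynomial has vanishing fourth forward difference, so
  g(-2) - 4·g(1) + 6·g(4) - 4·g(7) + g(10) = 0.
Substituting the known values and solving for g(1):
  -4·g(1) = 20
  g(1) = -5.

-5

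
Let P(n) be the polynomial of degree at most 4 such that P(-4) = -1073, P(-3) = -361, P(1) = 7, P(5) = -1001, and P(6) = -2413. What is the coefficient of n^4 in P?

-3

Write P(n) = an^4 + bn^3 + cn^2 + dn + e. Substituting each data point gives a linear system:
  256a - 64b + 16c - 4d + e = -1073
  81a - 27b + 9c - 3d + e = -361
  a + b + c + d + e = 7
  625a + 125b + 25c + 5d + e = -1001
  1296a + 216b + 36c + 6d + e = -2413
Solving the system yields a = -3, b = 6, c = 5, d = 0, e = -1.
So P(n) = -3n^4 + 6n^3 + 5n^2 - 1.
The leading coefficient is -3.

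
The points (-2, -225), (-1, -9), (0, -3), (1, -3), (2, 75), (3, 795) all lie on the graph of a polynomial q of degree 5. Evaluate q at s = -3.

Forward differences of the values at s = -2, -1, 0, 1, 2, 3:
  q  : -225  -9  -3  -3  75  795
  Δ  : 216  6  0  78  720
  Δ^2: -210  -6  78  642
  Δ^3: 204  84  564
  Δ^4: -120  480
  Δ^5: 600
The fifth differences are constant, confirming degree 5.
Interpolating (Newton forward form) and evaluating at s = -3 gives q(-3) = -1575.

-1575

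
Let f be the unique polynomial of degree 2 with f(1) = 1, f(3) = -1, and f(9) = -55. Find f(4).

-5

Write f(u) = au^2 + bu + c. Substituting each data point gives a linear system:
  a + b + c = 1
  9a + 3b + c = -1
  81a + 9b + c = -55
Solving the system yields a = -1, b = 3, c = -1.
So f(u) = -u^2 + 3u - 1.
Then f(4) = -5.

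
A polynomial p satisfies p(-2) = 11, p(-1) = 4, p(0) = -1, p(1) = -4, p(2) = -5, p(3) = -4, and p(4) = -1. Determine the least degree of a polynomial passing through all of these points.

Forward differences of the values at n = -2, -1, 0, 1, 2, 3, 4:
  p  : 11  4  -1  -4  -5  -4  -1
  Δ  : -7  -5  -3  -1  1  3
  Δ^2: 2  2  2  2  2
  Δ^3: 0  0  0  0
  Δ^4: 0  0  0
  Δ^5: 0  0
  Δ^6: 0
The second differences are constant (2) and nonzero, while all higher differences vanish, so the minimal degree is 2.

2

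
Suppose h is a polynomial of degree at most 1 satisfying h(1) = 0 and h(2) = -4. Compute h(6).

-20

Write h(t) = at + b. Substituting each data point gives a linear system:
  a + b = 0
  2a + b = -4
Solving the system yields a = -4, b = 4.
So h(t) = -4t + 4.
Then h(6) = -20.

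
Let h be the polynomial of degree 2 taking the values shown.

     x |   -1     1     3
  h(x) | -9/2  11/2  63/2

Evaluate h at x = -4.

21/2

Write h(x) = ax^2 + bx + c. Substituting each data point gives a linear system:
  a - b + c = -9/2
  a + b + c = 11/2
  9a + 3b + c = 63/2
Solving the system yields a = 2, b = 5, c = -3/2.
So h(x) = 2x^2 + 5x - 3/2.
Then h(-4) = 21/2.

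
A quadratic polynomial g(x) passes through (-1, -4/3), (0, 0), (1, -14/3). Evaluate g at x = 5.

-250/3

Forward differences of the values at x = -1, 0, 1:
  g  : -4/3  0  -14/3
  Δ  : 4/3  -14/3
  Δ^2: -6
The second differences are constant, confirming degree 2.
Interpolating (Newton forward form) and evaluating at x = 5 gives g(5) = -250/3.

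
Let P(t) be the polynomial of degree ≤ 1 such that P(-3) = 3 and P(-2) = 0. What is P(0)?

-6

Write P(t) = at + b. Substituting each data point gives a linear system:
  -3a + b = 3
  -2a + b = 0
Solving the system yields a = -3, b = -6.
So P(t) = -3t - 6.
Then P(0) = -6.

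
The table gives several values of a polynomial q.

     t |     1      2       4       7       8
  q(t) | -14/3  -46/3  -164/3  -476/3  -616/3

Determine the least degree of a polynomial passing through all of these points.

2

Divided differences on the nodes 1, 2, 4, 7, 8:
  order 0: -14/3  -46/3  -164/3  -476/3  -616/3
  order 1: -32/3  -59/3  -104/3  -140/3
  order 2: -3  -3  -3
  order 3: 0  0
  order 4: 0
The order-2 divided differences are all -3 (nonzero) and every higher order vanishes, so the data lies on a polynomial of degree exactly 2.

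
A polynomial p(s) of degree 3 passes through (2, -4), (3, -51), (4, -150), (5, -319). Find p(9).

Using the Lagrange interpolation formula with nodes 2, 3, 4, 5:
  L_0(s) = (s - 3)(s - 4)(s - 5) / -6
  L_1(s) = (s - 2)(s - 4)(s - 5) / 2
  L_2(s) = (s - 2)(s - 3)(s - 5) / -2
  L_3(s) = (s - 2)(s - 3)(s - 4) / 6
Then p(s) = -4·L_0(s) - 51·L_1(s) - 150·L_2(s) - 319·L_3(s).
Expanding and collecting terms gives p(s) = -3s^3 + s^2 + 5s + 6.
Evaluating at s = 9: p(9) = -2055.

-2055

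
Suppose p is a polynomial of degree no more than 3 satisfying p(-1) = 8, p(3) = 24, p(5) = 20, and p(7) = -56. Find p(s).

p(s) = -s^3 + 6s^2 - s

Using the Lagrange interpolation formula with nodes -1, 3, 5, 7:
  L_0(s) = (s - 3)(s - 5)(s - 7) / -192
  L_1(s) = (s + 1)(s - 5)(s - 7) / 32
  L_2(s) = (s + 1)(s - 3)(s - 7) / -24
  L_3(s) = (s + 1)(s - 3)(s - 5) / 64
Then p(s) = 8·L_0(s) + 24·L_1(s) + 20·L_2(s) - 56·L_3(s).
Expanding and collecting terms gives p(s) = -s^3 + 6s^2 - s.
Check: p(7) = -56. ✓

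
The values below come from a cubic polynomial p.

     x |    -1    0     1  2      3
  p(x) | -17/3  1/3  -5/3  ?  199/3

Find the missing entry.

37/3

On equispaced nodes a degree-3 polynomial has vanishing fourth forward difference, so
  p(-1) - 4·p(0) + 6·p(1) - 4·p(2) + p(3) = 0.
Substituting the known values and solving for p(2):
  -4·p(2) = -148/3
  p(2) = 37/3.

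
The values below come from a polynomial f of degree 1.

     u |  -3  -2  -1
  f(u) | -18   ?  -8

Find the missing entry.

-13

On equispaced nodes a degree-1 polynomial has vanishing second forward difference, so
  f(-3) - 2·f(-2) + f(-1) = 0.
Substituting the known values and solving for f(-2):
  -2·f(-2) = 26
  f(-2) = -13.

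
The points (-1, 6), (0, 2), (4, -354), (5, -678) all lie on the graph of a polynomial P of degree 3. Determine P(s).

Write P(s) = as^3 + bs^2 + cs + d. Substituting each data point gives a linear system:
  -a + b - c + d = 6
  d = 2
  64a + 16b + 4c + d = -354
  125a + 25b + 5c + d = -678
Solving the system yields a = -5, b = -2, c = -1, d = 2.
So P(s) = -5s³ - 2s² - s + 2.
Check: P(4) = -354. ✓

P(s) = -5s^3 - 2s^2 - s + 2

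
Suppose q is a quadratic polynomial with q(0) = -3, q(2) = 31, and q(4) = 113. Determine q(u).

Using the Lagrange interpolation formula with nodes 0, 2, 4:
  L_0(u) = (u - 2)(u - 4) / 8
  L_1(u) = u(u - 4) / -4
  L_2(u) = u(u - 2) / 8
Then q(u) = -3·L_0(u) + 31·L_1(u) + 113·L_2(u).
Expanding and collecting terms gives q(u) = 6u^2 + 5u - 3.
Check: q(4) = 113. ✓

q(u) = 6u^2 + 5u - 3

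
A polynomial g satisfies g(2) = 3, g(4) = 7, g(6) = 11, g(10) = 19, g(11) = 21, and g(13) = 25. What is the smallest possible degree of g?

1

Divided differences on the nodes 2, 4, 6, 10, 11, 13:
  order 0: 3  7  11  19  21  25
  order 1: 2  2  2  2  2
  order 2: 0  0  0  0
  order 3: 0  0  0
  order 4: 0  0
  order 5: 0
The order-1 divided differences are all 2 (nonzero) and every higher order vanishes, so the data lies on a polynomial of degree exactly 1.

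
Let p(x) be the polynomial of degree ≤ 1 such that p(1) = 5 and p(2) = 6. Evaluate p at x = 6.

Write p(x) = ax + b. Substituting each data point gives a linear system:
  a + b = 5
  2a + b = 6
Solving the system yields a = 1, b = 4.
So p(x) = x + 4.
Then p(6) = 10.

10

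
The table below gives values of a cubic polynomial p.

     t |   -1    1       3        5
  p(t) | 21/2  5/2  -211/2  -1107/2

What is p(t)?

p(t) = -5t^3 + (5/2)t^2 + t + 4

Write p(t) = at^3 + bt^2 + ct + d. Substituting each data point gives a linear system:
  -a + b - c + d = 21/2
  a + b + c + d = 5/2
  27a + 9b + 3c + d = -211/2
  125a + 25b + 5c + d = -1107/2
Solving the system yields a = -5, b = 5/2, c = 1, d = 4.
So p(t) = -5t^3 + (5/2)t^2 + t + 4.
Check: p(1) = 5/2. ✓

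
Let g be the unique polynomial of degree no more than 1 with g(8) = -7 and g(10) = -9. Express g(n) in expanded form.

Write g(n) = an + b. Substituting each data point gives a linear system:
  8a + b = -7
  10a + b = -9
Solving the system yields a = -1, b = 1.
So g(n) = -n + 1.
Check: g(10) = -9. ✓

g(n) = -n + 1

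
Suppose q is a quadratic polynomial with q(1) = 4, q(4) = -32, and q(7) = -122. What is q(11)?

Forward differences of the values at n = 1, 4, 7:
  q  : 4  -32  -122
  Δ  : -36  -90
  Δ^2: -54
The second differences are constant, confirming degree 2.
Interpolating (Newton forward form) and evaluating at n = 11 gives q(11) = -326.

-326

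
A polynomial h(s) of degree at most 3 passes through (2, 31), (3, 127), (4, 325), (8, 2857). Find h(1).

Using the Lagrange interpolation formula with nodes 2, 3, 4, 8:
  L_0(s) = (s - 3)(s - 4)(s - 8) / -12
  L_1(s) = (s - 2)(s - 4)(s - 8) / 5
  L_2(s) = (s - 2)(s - 3)(s - 8) / -8
  L_3(s) = (s - 2)(s - 3)(s - 4) / 120
Then h(s) = 31·L_0(s) + 127·L_1(s) + 325·L_2(s) + 2857·L_3(s).
Expanding and collecting terms gives h(s) = 6s^3 - 3s^2 - 3s + 1.
Evaluating at s = 1: h(1) = 1.

1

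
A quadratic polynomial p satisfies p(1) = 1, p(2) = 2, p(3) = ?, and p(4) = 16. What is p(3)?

The 3 known points determine the degree-2 polynomial uniquely.
Write p(u) = au^2 + bu + c. Substituting each data point gives a linear system:
  a + b + c = 1
  4a + 2b + c = 2
  16a + 4b + c = 16
Solving the system yields a = 2, b = -5, c = 4.
So p(u) = 2u² - 5u + 4.
Then p(3) = 7.

7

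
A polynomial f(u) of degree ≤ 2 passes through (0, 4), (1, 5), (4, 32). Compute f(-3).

25

Using the Lagrange interpolation formula with nodes 0, 1, 4:
  L_0(u) = (u - 1)(u - 4) / 4
  L_1(u) = u(u - 4) / -3
  L_2(u) = u(u - 1) / 12
Then f(u) = 4·L_0(u) + 5·L_1(u) + 32·L_2(u).
Expanding and collecting terms gives f(u) = 2u^2 - u + 4.
Evaluating at u = -3: f(-3) = 25.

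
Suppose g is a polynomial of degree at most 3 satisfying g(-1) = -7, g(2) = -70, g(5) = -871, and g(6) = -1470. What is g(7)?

-2295

Using the Lagrange interpolation formula with nodes -1, 2, 5, 6:
  L_0(x) = (x - 2)(x - 5)(x - 6) / -126
  L_1(x) = (x + 1)(x - 5)(x - 6) / 36
  L_2(x) = (x + 1)(x - 2)(x - 6) / -18
  L_3(x) = (x + 1)(x - 2)(x - 5) / 28
Then g(x) = -7·L_0(x) - 70·L_1(x) - 871·L_2(x) - 1470·L_3(x).
Expanding and collecting terms gives g(x) = -6x^3 - 5x^2 + 2x - 6.
Evaluating at x = 7: g(7) = -2295.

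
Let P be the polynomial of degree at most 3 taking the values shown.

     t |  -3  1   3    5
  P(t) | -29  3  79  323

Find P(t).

Write P(t) = at^3 + bt^2 + ct + d. Substituting each data point gives a linear system:
  -27a + 9b - 3c + d = -29
  a + b + c + d = 3
  27a + 9b + 3c + d = 79
  125a + 25b + 5c + d = 323
Solving the system yields a = 2, b = 3, c = 0, d = -2.
So P(t) = 2t^3 + 3t^2 - 2.
Check: P(5) = 323. ✓

P(t) = 2t^3 + 3t^2 - 2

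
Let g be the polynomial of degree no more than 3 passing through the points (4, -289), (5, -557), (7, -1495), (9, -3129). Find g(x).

g(x) = -4x^3 - 3x^2 + 3x + 3

Write g(x) = ax^3 + bx^2 + cx + d. Substituting each data point gives a linear system:
  64a + 16b + 4c + d = -289
  125a + 25b + 5c + d = -557
  343a + 49b + 7c + d = -1495
  729a + 81b + 9c + d = -3129
Solving the system yields a = -4, b = -3, c = 3, d = 3.
So g(x) = -4x³ - 3x² + 3x + 3.
Check: g(7) = -1495. ✓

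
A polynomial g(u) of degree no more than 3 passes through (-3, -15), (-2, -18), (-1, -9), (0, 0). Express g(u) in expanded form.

g(u) = -2u^3 - 6u^2 + 5u

Write g(u) = au^3 + bu^2 + cu + d. Substituting each data point gives a linear system:
  -27a + 9b - 3c + d = -15
  -8a + 4b - 2c + d = -18
  -a + b - c + d = -9
  d = 0
Solving the system yields a = -2, b = -6, c = 5, d = 0.
So g(u) = -2u^3 - 6u^2 + 5u.
Check: g(0) = 0. ✓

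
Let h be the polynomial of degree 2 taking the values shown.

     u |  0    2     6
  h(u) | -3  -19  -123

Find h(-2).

-11

Write h(u) = au^2 + bu + c. Substituting each data point gives a linear system:
  c = -3
  4a + 2b + c = -19
  36a + 6b + c = -123
Solving the system yields a = -3, b = -2, c = -3.
So h(u) = -3u^2 - 2u - 3.
Then h(-2) = -11.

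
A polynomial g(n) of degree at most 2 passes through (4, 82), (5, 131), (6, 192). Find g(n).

Write g(n) = an^2 + bn + c. Substituting each data point gives a linear system:
  16a + 4b + c = 82
  25a + 5b + c = 131
  36a + 6b + c = 192
Solving the system yields a = 6, b = -5, c = 6.
So g(n) = 6n^2 - 5n + 6.
Check: g(6) = 192. ✓

g(n) = 6n^2 - 5n + 6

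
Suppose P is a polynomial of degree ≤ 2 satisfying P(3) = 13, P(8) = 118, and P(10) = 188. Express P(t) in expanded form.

Write P(t) = at^2 + bt + c. Substituting each data point gives a linear system:
  9a + 3b + c = 13
  64a + 8b + c = 118
  100a + 10b + c = 188
Solving the system yields a = 2, b = -1, c = -2.
So P(t) = 2t^2 - t - 2.
Check: P(3) = 13. ✓

P(t) = 2t^2 - t - 2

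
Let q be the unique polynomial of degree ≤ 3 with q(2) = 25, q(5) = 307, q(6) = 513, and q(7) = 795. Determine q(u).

q(u) = 2u^3 + 2u^2 + 2u - 3

Write q(u) = au^3 + bu^2 + cu + d. Substituting each data point gives a linear system:
  8a + 4b + 2c + d = 25
  125a + 25b + 5c + d = 307
  216a + 36b + 6c + d = 513
  343a + 49b + 7c + d = 795
Solving the system yields a = 2, b = 2, c = 2, d = -3.
So q(u) = 2u^3 + 2u^2 + 2u - 3.
Check: q(7) = 795. ✓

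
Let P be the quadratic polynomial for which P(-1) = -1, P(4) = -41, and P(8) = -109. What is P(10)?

Write P(s) = as^2 + bs + c. Substituting each data point gives a linear system:
  a - b + c = -1
  16a + 4b + c = -41
  64a + 8b + c = -109
Solving the system yields a = -1, b = -5, c = -5.
So P(s) = -s^2 - 5s - 5.
Then P(10) = -155.

-155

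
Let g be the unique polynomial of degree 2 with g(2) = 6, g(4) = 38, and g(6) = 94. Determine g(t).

g(t) = 3t^2 - 2t - 2

Using the Lagrange interpolation formula with nodes 2, 4, 6:
  L_0(t) = (t - 4)(t - 6) / 8
  L_1(t) = (t - 2)(t - 6) / -4
  L_2(t) = (t - 2)(t - 4) / 8
Then g(t) = 6·L_0(t) + 38·L_1(t) + 94·L_2(t).
Expanding and collecting terms gives g(t) = 3t² - 2t - 2.
Check: g(2) = 6. ✓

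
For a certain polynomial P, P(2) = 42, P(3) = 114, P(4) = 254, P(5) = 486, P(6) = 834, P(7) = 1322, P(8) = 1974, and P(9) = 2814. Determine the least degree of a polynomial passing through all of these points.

3

Forward differences of the values at x = 2, 3, 4, 5, 6, 7, 8, 9:
  P  : 42  114  254  486  834  1322  1974  2814
  Δ  : 72  140  232  348  488  652  840
  Δ^2: 68  92  116  140  164  188
  Δ^3: 24  24  24  24  24
  Δ^4: 0  0  0  0
  Δ^5: 0  0  0
  Δ^6: 0  0
  Δ^7: 0
The third differences are constant (24) and nonzero, while all higher differences vanish, so the minimal degree is 3.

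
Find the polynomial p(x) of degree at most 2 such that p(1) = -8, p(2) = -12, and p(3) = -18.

p(x) = -x^2 - x - 6

Using the Lagrange interpolation formula with nodes 1, 2, 3:
  L_0(x) = (x - 2)(x - 3) / 2
  L_1(x) = (x - 1)(x - 3) / -1
  L_2(x) = (x - 1)(x - 2) / 2
Then p(x) = -8·L_0(x) - 12·L_1(x) - 18·L_2(x).
Expanding and collecting terms gives p(x) = -x^2 - x - 6.
Check: p(1) = -8. ✓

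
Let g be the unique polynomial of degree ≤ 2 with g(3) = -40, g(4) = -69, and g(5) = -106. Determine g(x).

g(x) = -4x^2 - x - 1

Using the Lagrange interpolation formula with nodes 3, 4, 5:
  L_0(x) = (x - 4)(x - 5) / 2
  L_1(x) = (x - 3)(x - 5) / -1
  L_2(x) = (x - 3)(x - 4) / 2
Then g(x) = -40·L_0(x) - 69·L_1(x) - 106·L_2(x).
Expanding and collecting terms gives g(x) = -4x² - x - 1.
Check: g(4) = -69. ✓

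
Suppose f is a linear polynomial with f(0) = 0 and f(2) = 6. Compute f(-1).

Write f(u) = au + b. Substituting each data point gives a linear system:
  b = 0
  2a + b = 6
Solving the system yields a = 3, b = 0.
So f(u) = 3u.
Then f(-1) = -3.

-3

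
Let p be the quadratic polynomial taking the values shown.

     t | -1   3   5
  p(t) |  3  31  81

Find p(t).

p(t) = 3t^2 + t + 1

Using the Lagrange interpolation formula with nodes -1, 3, 5:
  L_0(t) = (t - 3)(t - 5) / 24
  L_1(t) = (t + 1)(t - 5) / -8
  L_2(t) = (t + 1)(t - 3) / 12
Then p(t) = 3·L_0(t) + 31·L_1(t) + 81·L_2(t).
Expanding and collecting terms gives p(t) = 3t² + t + 1.
Check: p(5) = 81. ✓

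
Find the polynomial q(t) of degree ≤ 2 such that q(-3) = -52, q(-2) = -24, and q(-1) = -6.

q(t) = -5t^2 + 3t + 2

Write q(t) = at^2 + bt + c. Substituting each data point gives a linear system:
  9a - 3b + c = -52
  4a - 2b + c = -24
  a - b + c = -6
Solving the system yields a = -5, b = 3, c = 2.
So q(t) = -5t² + 3t + 2.
Check: q(-3) = -52. ✓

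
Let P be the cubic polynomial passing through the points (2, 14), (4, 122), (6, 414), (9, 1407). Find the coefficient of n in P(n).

Write P(n) = an^3 + bn^2 + cn + d. Substituting each data point gives a linear system:
  8a + 4b + 2c + d = 14
  64a + 16b + 4c + d = 122
  216a + 36b + 6c + d = 414
  729a + 81b + 9c + d = 1407
Solving the system yields a = 2, b = -1, c = 4, d = -6.
So P(n) = 2n^3 - n^2 + 4n - 6.
The coefficient of n is 4.

4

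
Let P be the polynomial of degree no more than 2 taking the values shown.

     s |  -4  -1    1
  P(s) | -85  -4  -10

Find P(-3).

-46

Using the Lagrange interpolation formula with nodes -4, -1, 1:
  L_0(s) = (s + 1)(s - 1) / 15
  L_1(s) = (s + 4)(s - 1) / -6
  L_2(s) = (s + 4)(s + 1) / 10
Then P(s) = -85·L_0(s) - 4·L_1(s) - 10·L_2(s).
Expanding and collecting terms gives P(s) = -6s² - 3s - 1.
Evaluating at s = -3: P(-3) = -46.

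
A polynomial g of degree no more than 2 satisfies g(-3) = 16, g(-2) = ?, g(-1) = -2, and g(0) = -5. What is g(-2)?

5

The 3 known points determine the degree-2 polynomial uniquely.
Write g(u) = au^2 + bu + c. Substituting each data point gives a linear system:
  9a - 3b + c = 16
  a - b + c = -2
  c = -5
Solving the system yields a = 2, b = -1, c = -5.
So g(u) = 2u^2 - u - 5.
Then g(-2) = 5.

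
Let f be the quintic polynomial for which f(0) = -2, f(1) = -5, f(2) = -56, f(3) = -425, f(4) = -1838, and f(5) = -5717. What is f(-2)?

Forward differences of the values at t = 0, 1, 2, 3, 4, 5:
  f  : -2  -5  -56  -425  -1838  -5717
  Δ  : -3  -51  -369  -1413  -3879
  Δ^2: -48  -318  -1044  -2466
  Δ^3: -270  -726  -1422
  Δ^4: -456  -696
  Δ^5: -240
The fifth differences are constant, confirming degree 5.
Interpolating (Newton forward form) and evaluating at t = -2 gives f(-2) = 100.

100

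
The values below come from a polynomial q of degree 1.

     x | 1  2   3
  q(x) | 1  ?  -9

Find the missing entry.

-4

The 2 known points determine the degree-1 polynomial uniquely.
Write q(x) = ax + b. Substituting each data point gives a linear system:
  a + b = 1
  3a + b = -9
Solving the system yields a = -5, b = 6.
So q(x) = -5x + 6.
Then q(2) = -4.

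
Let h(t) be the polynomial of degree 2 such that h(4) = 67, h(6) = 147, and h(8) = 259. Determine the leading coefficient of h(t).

Write h(t) = at^2 + bt + c. Substituting each data point gives a linear system:
  16a + 4b + c = 67
  36a + 6b + c = 147
  64a + 8b + c = 259
Solving the system yields a = 4, b = 0, c = 3.
So h(t) = 4t^2 + 3.
The leading coefficient is 4.

4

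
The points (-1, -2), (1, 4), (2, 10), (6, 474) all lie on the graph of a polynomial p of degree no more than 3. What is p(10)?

Using the Lagrange interpolation formula with nodes -1, 1, 2, 6:
  L_0(u) = (u - 1)(u - 2)(u - 6) / -42
  L_1(u) = (u + 1)(u - 2)(u - 6) / 10
  L_2(u) = (u + 1)(u - 1)(u - 6) / -12
  L_3(u) = (u + 1)(u - 1)(u - 2) / 140
Then p(u) = -2·L_0(u) + 4·L_1(u) + 10·L_2(u) + 474·L_3(u).
Expanding and collecting terms gives p(u) = 3u^3 - 5u^2 + 6.
Evaluating at u = 10: p(10) = 2506.

2506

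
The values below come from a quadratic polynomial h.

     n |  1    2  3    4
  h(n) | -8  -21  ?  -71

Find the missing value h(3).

On equispaced nodes a degree-2 polynomial has vanishing third forward difference, so
  - h(1) + 3·h(2) - 3·h(3) + h(4) = 0.
Substituting the known values and solving for h(3):
  -3·h(3) = 126
  h(3) = -42.

-42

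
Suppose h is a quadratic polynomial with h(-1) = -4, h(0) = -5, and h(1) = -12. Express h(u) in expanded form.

Using the Lagrange interpolation formula with nodes -1, 0, 1:
  L_0(u) = u(u - 1) / 2
  L_1(u) = (u + 1)(u - 1) / -1
  L_2(u) = (u + 1)u / 2
Then h(u) = -4·L_0(u) - 5·L_1(u) - 12·L_2(u).
Expanding and collecting terms gives h(u) = -3u² - 4u - 5.
Check: h(0) = -5. ✓

h(u) = -3u^2 - 4u - 5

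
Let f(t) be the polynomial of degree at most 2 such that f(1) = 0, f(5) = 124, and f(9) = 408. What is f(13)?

Using the Lagrange interpolation formula with nodes 1, 5, 9:
  L_0(t) = (t - 5)(t - 9) / 32
  L_1(t) = (t - 1)(t - 9) / -16
  L_2(t) = (t - 1)(t - 5) / 32
Then f(t) = 0·L_0(t) + 124·L_1(t) + 408·L_2(t).
Expanding and collecting terms gives f(t) = 5t² + t - 6.
Evaluating at t = 13: f(13) = 852.

852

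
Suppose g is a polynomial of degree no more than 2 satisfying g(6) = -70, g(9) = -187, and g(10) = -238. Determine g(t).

g(t) = -3t^2 + 6t + 2

Using the Lagrange interpolation formula with nodes 6, 9, 10:
  L_0(t) = (t - 9)(t - 10) / 12
  L_1(t) = (t - 6)(t - 10) / -3
  L_2(t) = (t - 6)(t - 9) / 4
Then g(t) = -70·L_0(t) - 187·L_1(t) - 238·L_2(t).
Expanding and collecting terms gives g(t) = -3t² + 6t + 2.
Check: g(9) = -187. ✓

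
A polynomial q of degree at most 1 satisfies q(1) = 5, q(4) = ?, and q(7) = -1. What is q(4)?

2

On equispaced nodes a degree-1 polynomial has vanishing second forward difference, so
  q(1) - 2·q(4) + q(7) = 0.
Substituting the known values and solving for q(4):
  -2·q(4) = -4
  q(4) = 2.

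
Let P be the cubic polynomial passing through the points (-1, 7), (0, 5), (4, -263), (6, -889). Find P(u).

P(u) = -4u^3 - u^2 + u + 5

Using the Lagrange interpolation formula with nodes -1, 0, 4, 6:
  L_0(u) = u(u - 4)(u - 6) / -35
  L_1(u) = (u + 1)(u - 4)(u - 6) / 24
  L_2(u) = (u + 1)u(u - 6) / -40
  L_3(u) = (u + 1)u(u - 4) / 84
Then P(u) = 7·L_0(u) + 5·L_1(u) - 263·L_2(u) - 889·L_3(u).
Expanding and collecting terms gives P(u) = -4u^3 - u^2 + u + 5.
Check: P(6) = -889. ✓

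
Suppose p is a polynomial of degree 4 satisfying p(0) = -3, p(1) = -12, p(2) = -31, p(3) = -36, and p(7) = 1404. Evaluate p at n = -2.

Using the Lagrange interpolation formula with nodes 0, 1, 2, 3, 7:
  L_0(n) = (n - 1)(n - 2)(n - 3)(n - 7) / 42
  L_1(n) = n(n - 2)(n - 3)(n - 7) / -12
  L_2(n) = n(n - 1)(n - 3)(n - 7) / 10
  L_3(n) = n(n - 1)(n - 2)(n - 7) / -24
  L_4(n) = n(n - 1)(n - 2)(n - 3) / 840
Then p(n) = -3·L_0(n) - 12·L_1(n) - 31·L_2(n) - 36·L_3(n) + 1404·L_4(n).
Expanding and collecting terms gives p(n) = n⁴ - 2n³ - 6n² - 2n - 3.
Evaluating at n = -2: p(-2) = 9.

9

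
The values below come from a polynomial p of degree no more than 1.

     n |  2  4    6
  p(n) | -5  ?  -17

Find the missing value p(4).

On equispaced nodes a degree-1 polynomial has vanishing second forward difference, so
  p(2) - 2·p(4) + p(6) = 0.
Substituting the known values and solving for p(4):
  -2·p(4) = 22
  p(4) = -11.

-11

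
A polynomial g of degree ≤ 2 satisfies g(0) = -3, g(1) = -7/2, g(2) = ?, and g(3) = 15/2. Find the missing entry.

0

On equispaced nodes a degree-2 polynomial has vanishing third forward difference, so
  - g(0) + 3·g(1) - 3·g(2) + g(3) = 0.
Substituting the known values and solving for g(2):
  -3·g(2) = 0
  g(2) = 0.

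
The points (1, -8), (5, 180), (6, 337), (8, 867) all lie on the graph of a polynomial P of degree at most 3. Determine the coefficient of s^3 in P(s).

2

Write P(s) = as^3 + bs^2 + cs + d. Substituting each data point gives a linear system:
  a + b + c + d = -8
  125a + 25b + 5c + d = 180
  216a + 36b + 6c + d = 337
  512a + 64b + 8c + d = 867
Solving the system yields a = 2, b = -2, c = -3, d = -5.
So P(s) = 2s^3 - 2s^2 - 3s - 5.
The leading coefficient is 2.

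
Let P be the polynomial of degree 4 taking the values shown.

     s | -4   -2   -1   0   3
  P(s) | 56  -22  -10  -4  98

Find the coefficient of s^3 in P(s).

2

Write P(s) = as^4 + bs^3 + cs^2 + ds + e. Substituting each data point gives a linear system:
  256a - 64b + 16c - 4d + e = 56
  16a - 8b + 4c - 2d + e = -22
  a - b + c - d + e = -10
  e = -4
  81a + 27b + 9c + 3d + e = 98
Solving the system yields a = 1, b = 2, c = -4, d = 1, e = -4.
So P(s) = s^4 + 2s^3 - 4s^2 + s - 4.
The coefficient of s^3 is 2.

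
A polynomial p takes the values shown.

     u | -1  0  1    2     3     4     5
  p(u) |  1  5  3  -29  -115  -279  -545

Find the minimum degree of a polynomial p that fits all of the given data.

Forward differences of the values at u = -1, 0, 1, 2, 3, 4, 5:
  p  : 1  5  3  -29  -115  -279  -545
  Δ  : 4  -2  -32  -86  -164  -266
  Δ^2: -6  -30  -54  -78  -102
  Δ^3: -24  -24  -24  -24
  Δ^4: 0  0  0
  Δ^5: 0  0
  Δ^6: 0
The third differences are constant (-24) and nonzero, while all higher differences vanish, so the minimal degree is 3.

3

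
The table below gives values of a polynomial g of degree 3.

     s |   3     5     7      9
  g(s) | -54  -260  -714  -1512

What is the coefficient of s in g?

3

Write g(s) = as^3 + bs^2 + cs + d. Substituting each data point gives a linear system:
  27a + 9b + 3c + d = -54
  125a + 25b + 5c + d = -260
  343a + 49b + 7c + d = -714
  729a + 81b + 9c + d = -1512
Solving the system yields a = -2, b = -1, c = 3, d = 0.
So g(s) = -2s³ - s² + 3s.
The coefficient of s is 3.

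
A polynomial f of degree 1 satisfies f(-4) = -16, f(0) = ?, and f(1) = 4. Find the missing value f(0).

0

The 2 known points determine the degree-1 polynomial uniquely.
Write f(u) = au + b. Substituting each data point gives a linear system:
  -4a + b = -16
  a + b = 4
Solving the system yields a = 4, b = 0.
So f(u) = 4u.
Then f(0) = 0.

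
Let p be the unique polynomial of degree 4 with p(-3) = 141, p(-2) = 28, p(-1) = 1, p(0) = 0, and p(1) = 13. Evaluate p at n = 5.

Using the Lagrange interpolation formula with nodes -3, -2, -1, 0, 1:
  L_0(n) = (n + 2)(n + 1)n(n - 1) / 24
  L_1(n) = (n + 3)(n + 1)n(n - 1) / -6
  L_2(n) = (n + 3)(n + 2)n(n - 1) / 4
  L_3(n) = (n + 3)(n + 2)(n + 1)(n - 1) / -6
  L_4(n) = (n + 3)(n + 2)(n + 1)n / 24
Then p(n) = 141·L_0(n) + 28·L_1(n) + 1·L_2(n) + 0·L_3(n) + 13·L_4(n).
Expanding and collecting terms gives p(n) = 2n^4 + 2n^3 + 5n^2 + 4n.
Evaluating at n = 5: p(5) = 1645.

1645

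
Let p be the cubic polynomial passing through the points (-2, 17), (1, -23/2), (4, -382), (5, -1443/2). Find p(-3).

181/2

Write p(x) = ax^3 + bx^2 + cx + d. Substituting each data point gives a linear system:
  -8a + 4b - 2c + d = 17
  a + b + c + d = -23/2
  64a + 16b + 4c + d = -382
  125a + 25b + 5c + d = -1443/2
Solving the system yields a = -5, b = -4, c = 3/2, d = -4.
So p(x) = -5x³ - 4x² + (3/2)x - 4.
Then p(-3) = 181/2.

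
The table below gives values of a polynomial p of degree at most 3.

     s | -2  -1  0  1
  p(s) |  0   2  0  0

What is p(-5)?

Forward differences of the values at s = -2, -1, 0, 1:
  p  : 0  2  0  0
  Δ  : 2  -2  0
  Δ^2: -4  2
  Δ^3: 6
The third differences are constant, confirming degree 3.
Interpolating (Newton forward form) and evaluating at s = -5 gives p(-5) = -90.

-90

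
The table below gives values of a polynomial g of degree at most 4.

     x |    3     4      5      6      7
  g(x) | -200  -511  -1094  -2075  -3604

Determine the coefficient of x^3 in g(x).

Write g(x) = ax^4 + bx^3 + cx^2 + dx + e. Substituting each data point gives a linear system:
  81a + 27b + 9c + 3d + e = -200
  256a + 64b + 16c + 4d + e = -511
  625a + 125b + 25c + 5d + e = -1094
  1296a + 216b + 36c + 6d + e = -2075
  2401a + 343b + 49c + 7d + e = -3604
Solving the system yields a = -1, b = -3, c = -3, d = -4, e = 1.
So g(x) = -x^4 - 3x^3 - 3x^2 - 4x + 1.
The coefficient of x^3 is -3.

-3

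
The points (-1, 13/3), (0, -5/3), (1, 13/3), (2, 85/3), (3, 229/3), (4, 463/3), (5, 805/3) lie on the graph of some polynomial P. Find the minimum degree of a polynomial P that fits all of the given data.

3

Forward differences of the values at u = -1, 0, 1, 2, 3, 4, 5:
  P  : 13/3  -5/3  13/3  85/3  229/3  463/3  805/3
  Δ  : -6  6  24  48  78  114
  Δ^2: 12  18  24  30  36
  Δ^3: 6  6  6  6
  Δ^4: 0  0  0
  Δ^5: 0  0
  Δ^6: 0
The third differences are constant (6) and nonzero, while all higher differences vanish, so the minimal degree is 3.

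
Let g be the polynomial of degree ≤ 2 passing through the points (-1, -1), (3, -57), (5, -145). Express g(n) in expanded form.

g(n) = -5n^2 - 4n

Write g(n) = an^2 + bn + c. Substituting each data point gives a linear system:
  a - b + c = -1
  9a + 3b + c = -57
  25a + 5b + c = -145
Solving the system yields a = -5, b = -4, c = 0.
So g(n) = -5n^2 - 4n.
Check: g(-1) = -1. ✓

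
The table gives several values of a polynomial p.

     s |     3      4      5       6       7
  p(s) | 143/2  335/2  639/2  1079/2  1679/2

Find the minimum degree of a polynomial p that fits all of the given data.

Forward differences of the values at s = 3, 4, 5, 6, 7:
  p  : 143/2  335/2  639/2  1079/2  1679/2
  Δ  : 96  152  220  300
  Δ^2: 56  68  80
  Δ^3: 12  12
  Δ^4: 0
The third differences are constant (12) and nonzero, while all higher differences vanish, so the minimal degree is 3.

3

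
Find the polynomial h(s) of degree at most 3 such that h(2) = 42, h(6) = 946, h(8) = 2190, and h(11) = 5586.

Write h(s) = as^3 + bs^2 + cs + d. Substituting each data point gives a linear system:
  8a + 4b + 2c + d = 42
  216a + 36b + 6c + d = 946
  512a + 64b + 8c + d = 2190
  1331a + 121b + 11c + d = 5586
Solving the system yields a = 4, b = 2, c = 2, d = -2.
So h(s) = 4s^3 + 2s^2 + 2s - 2.
Check: h(2) = 42. ✓

h(s) = 4s^3 + 2s^2 + 2s - 2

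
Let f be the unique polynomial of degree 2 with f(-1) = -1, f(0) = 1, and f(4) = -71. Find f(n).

f(n) = -4n^2 - 2n + 1

Write f(n) = an^2 + bn + c. Substituting each data point gives a linear system:
  a - b + c = -1
  c = 1
  16a + 4b + c = -71
Solving the system yields a = -4, b = -2, c = 1.
So f(n) = -4n² - 2n + 1.
Check: f(-1) = -1. ✓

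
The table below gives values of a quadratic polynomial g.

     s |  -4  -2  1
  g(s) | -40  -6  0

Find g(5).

-76

Using the Lagrange interpolation formula with nodes -4, -2, 1:
  L_0(s) = (s + 2)(s - 1) / 10
  L_1(s) = (s + 4)(s - 1) / -6
  L_2(s) = (s + 4)(s + 2) / 15
Then g(s) = -40·L_0(s) - 6·L_1(s) + 0·L_2(s).
Expanding and collecting terms gives g(s) = -3s^2 - s + 4.
Evaluating at s = 5: g(5) = -76.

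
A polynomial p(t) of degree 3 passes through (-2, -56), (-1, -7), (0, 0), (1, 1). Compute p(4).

Using the Lagrange interpolation formula with nodes -2, -1, 0, 1:
  L_0(t) = (t + 1)t(t - 1) / -6
  L_1(t) = (t + 2)t(t - 1) / 2
  L_2(t) = (t + 2)(t + 1)(t - 1) / -2
  L_3(t) = (t + 2)(t + 1)t / 6
Then p(t) = -56·L_0(t) - 7·L_1(t) + 0·L_2(t) + 1·L_3(t).
Expanding and collecting terms gives p(t) = 6t^3 - 3t^2 - 2t.
Evaluating at t = 4: p(4) = 328.

328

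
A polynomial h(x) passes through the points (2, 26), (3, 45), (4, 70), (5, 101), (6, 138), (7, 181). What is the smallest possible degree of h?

Forward differences of the values at x = 2, 3, 4, 5, 6, 7:
  h  : 26  45  70  101  138  181
  Δ  : 19  25  31  37  43
  Δ^2: 6  6  6  6
  Δ^3: 0  0  0
  Δ^4: 0  0
  Δ^5: 0
The second differences are constant (6) and nonzero, while all higher differences vanish, so the minimal degree is 2.

2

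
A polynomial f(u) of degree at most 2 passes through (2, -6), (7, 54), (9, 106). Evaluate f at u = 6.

34

Using the Lagrange interpolation formula with nodes 2, 7, 9:
  L_0(u) = (u - 7)(u - 9) / 35
  L_1(u) = (u - 2)(u - 9) / -10
  L_2(u) = (u - 2)(u - 7) / 14
Then f(u) = -6·L_0(u) + 54·L_1(u) + 106·L_2(u).
Expanding and collecting terms gives f(u) = 2u^2 - 6u - 2.
Evaluating at u = 6: f(6) = 34.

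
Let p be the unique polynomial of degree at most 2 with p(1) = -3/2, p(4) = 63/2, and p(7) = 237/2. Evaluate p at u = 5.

109/2

Using the Lagrange interpolation formula with nodes 1, 4, 7:
  L_0(u) = (u - 4)(u - 7) / 18
  L_1(u) = (u - 1)(u - 7) / -9
  L_2(u) = (u - 1)(u - 4) / 18
Then p(u) = -3/2·L_0(u) + 63/2·L_1(u) + 237/2·L_2(u).
Expanding and collecting terms gives p(u) = 3u^2 - 4u - 1/2.
Evaluating at u = 5: p(5) = 109/2.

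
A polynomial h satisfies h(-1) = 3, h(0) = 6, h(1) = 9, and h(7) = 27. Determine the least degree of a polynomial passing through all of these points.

Divided differences on the nodes -1, 0, 1, 7:
  order 0: 3  6  9  27
  order 1: 3  3  3
  order 2: 0  0
  order 3: 0
The order-1 divided differences are all 3 (nonzero) and every higher order vanishes, so the data lies on a polynomial of degree exactly 1.

1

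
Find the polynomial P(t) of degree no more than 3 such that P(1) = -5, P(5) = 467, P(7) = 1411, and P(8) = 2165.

Write P(t) = at^3 + bt^2 + ct + d. Substituting each data point gives a linear system:
  a + b + c + d = -5
  125a + 25b + 5c + d = 467
  343a + 49b + 7c + d = 1411
  512a + 64b + 8c + d = 2165
Solving the system yields a = 5, b = -6, c = -1, d = -3.
So P(t) = 5t³ - 6t² - t - 3.
Check: P(7) = 1411. ✓

P(t) = 5t^3 - 6t^2 - t - 3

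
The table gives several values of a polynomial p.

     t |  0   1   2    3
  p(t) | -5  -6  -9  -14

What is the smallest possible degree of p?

Forward differences of the values at t = 0, 1, 2, 3:
  p  : -5  -6  -9  -14
  Δ  : -1  -3  -5
  Δ^2: -2  -2
  Δ^3: 0
The second differences are constant (-2) and nonzero, while all higher differences vanish, so the minimal degree is 2.

2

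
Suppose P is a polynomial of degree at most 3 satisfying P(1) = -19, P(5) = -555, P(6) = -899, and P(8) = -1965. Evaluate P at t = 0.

-5

Write P(t) = at^3 + bt^2 + ct + d. Substituting each data point gives a linear system:
  a + b + c + d = -19
  125a + 25b + 5c + d = -555
  216a + 36b + 6c + d = -899
  512a + 64b + 8c + d = -1965
Solving the system yields a = -3, b = -6, c = -5, d = -5.
So P(t) = -3t^3 - 6t^2 - 5t - 5.
Then P(0) = -5.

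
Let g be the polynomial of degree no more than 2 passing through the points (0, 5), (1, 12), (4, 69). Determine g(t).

g(t) = 3t^2 + 4t + 5

Write g(t) = at^2 + bt + c. Substituting each data point gives a linear system:
  c = 5
  a + b + c = 12
  16a + 4b + c = 69
Solving the system yields a = 3, b = 4, c = 5.
So g(t) = 3t² + 4t + 5.
Check: g(0) = 5. ✓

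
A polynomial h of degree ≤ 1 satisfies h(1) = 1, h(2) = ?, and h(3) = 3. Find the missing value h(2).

On equispaced nodes a degree-1 polynomial has vanishing second forward difference, so
  h(1) - 2·h(2) + h(3) = 0.
Substituting the known values and solving for h(2):
  -2·h(2) = -4
  h(2) = 2.

2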